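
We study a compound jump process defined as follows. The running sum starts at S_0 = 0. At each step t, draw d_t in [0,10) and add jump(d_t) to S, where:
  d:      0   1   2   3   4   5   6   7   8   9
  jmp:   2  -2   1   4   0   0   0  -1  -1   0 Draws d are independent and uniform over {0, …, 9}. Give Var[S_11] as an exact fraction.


2871/100

Outcome values over d=0..9: [2, -2, 1, 4, 0, 0, 0, -1, -1, 0]
Σy = 3, Σy² = 27, M = 10
μ = 3/10 = 3/10,  σ² = 27/10 − (3/10)² = 261/100
Independent increments: Var[S_11] = 11·σ² = 11·(261/100) = 2871/100


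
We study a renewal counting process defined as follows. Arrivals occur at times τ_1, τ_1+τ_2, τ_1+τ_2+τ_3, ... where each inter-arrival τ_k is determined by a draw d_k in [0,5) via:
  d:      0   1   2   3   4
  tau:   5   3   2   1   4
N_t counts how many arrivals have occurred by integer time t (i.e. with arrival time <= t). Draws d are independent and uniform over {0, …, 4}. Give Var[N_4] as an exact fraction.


210384/390625

Inter-arrival values over d=0..4: [5, 3, 2, 1, 4]
Each d has probability 1/5, so the pmf of τ is: f(1) = 1/5, f(2) = 1/5, f(3) = 1/5, f(4) = 1/5, f(5) = 1/5
Let p_n(j) = P(N_n = j), with p_0 = [1]. Condition on τ_1: p_n(0) = P(τ > n), and for j >= 1, p_n(j) = Σ_{k<=n} f(k)·p_{n−k}(j−1)
p_1 = [4/5, 1/5]  (j = 0..1)
p_2 = [3/5, 9/25, 1/25]  (j = 0..2)
p_3 = [2/5, 12/25, 14/125, 1/125]  (j = 0..3)
p_4 = [1/5, 14/25, 26/125, 19/625, 1/625]  (j = 0..4)
E[N_4] = Σ j·p_4(j) = 671/625;  E[N_4²] = Σ j²·p_4(j) = 1057/625
Var[N_4] = 1057/625 − (671/625)² = 210384/390625


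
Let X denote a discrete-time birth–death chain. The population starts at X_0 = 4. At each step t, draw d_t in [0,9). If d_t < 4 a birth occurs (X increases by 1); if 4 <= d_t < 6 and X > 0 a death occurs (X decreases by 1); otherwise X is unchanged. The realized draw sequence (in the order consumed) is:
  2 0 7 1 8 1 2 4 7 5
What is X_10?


t=0: X=4, d=2 → birth, X_1=5
t=1: X=5, d=0 → birth, X_2=6
t=2: X=6, d=7 → hold, X_3=6
t=3: X=6, d=1 → birth, X_4=7
t=4: X=7, d=8 → hold, X_5=7
t=5: X=7, d=1 → birth, X_6=8
t=6: X=8, d=2 → birth, X_7=9
t=7: X=9, d=4 → death, X_8=8
t=8: X=8, d=7 → hold, X_9=8
t=9: X=8, d=5 → death, X_10=7

7


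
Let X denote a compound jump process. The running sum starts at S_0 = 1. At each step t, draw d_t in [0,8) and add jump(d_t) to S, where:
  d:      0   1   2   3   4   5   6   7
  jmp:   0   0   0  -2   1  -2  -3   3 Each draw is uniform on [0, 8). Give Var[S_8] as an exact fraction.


207/8

Outcome values over d=0..7: [0, 0, 0, -2, 1, -2, -3, 3]
Σy = -3, Σy² = 27, M = 8
μ = -3/8 = -3/8,  σ² = 27/8 − (-3/8)² = 207/64
Independent increments: Var[S_8] = 8·σ² = 8·(207/64) = 207/8


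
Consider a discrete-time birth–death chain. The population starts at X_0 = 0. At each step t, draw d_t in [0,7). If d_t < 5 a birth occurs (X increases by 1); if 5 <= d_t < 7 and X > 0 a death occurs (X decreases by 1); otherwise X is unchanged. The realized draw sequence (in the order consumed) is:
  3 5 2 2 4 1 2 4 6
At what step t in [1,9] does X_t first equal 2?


t=0: X=0, d=3 → birth, X_1=1
t=1: X=1, d=5 → death, X_2=0
t=2: X=0, d=2 → birth, X_3=1
t=3: X=1, d=2 → birth, X_4=2
t=4: X=2, d=4 → birth, X_5=3
t=5: X=3, d=1 → birth, X_6=4
t=6: X=4, d=2 → birth, X_7=5
t=7: X=5, d=4 → birth, X_8=6
t=8: X=6, d=6 → death, X_9=5

4


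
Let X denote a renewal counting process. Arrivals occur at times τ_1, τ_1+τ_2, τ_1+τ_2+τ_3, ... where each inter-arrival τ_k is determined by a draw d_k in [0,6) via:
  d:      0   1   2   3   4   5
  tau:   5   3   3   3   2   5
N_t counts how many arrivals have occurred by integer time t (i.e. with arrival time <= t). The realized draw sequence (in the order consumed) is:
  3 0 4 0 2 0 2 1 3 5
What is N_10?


draw d_1=3: τ_1=3, arrival time A_1=3
draw d_2=0: τ_2=5, arrival time A_2=8
draw d_3=4: τ_3=2, arrival time A_3=10
draw d_4=0: τ_4=5, arrival time A_4=15
draw d_5=2: τ_5=3, arrival time A_5=18
draw d_6=0: τ_6=5, arrival time A_6=23
draw d_7=2: τ_7=3, arrival time A_7=26
draw d_8=1: τ_8=3, arrival time A_8=29
draw d_9=3: τ_9=3, arrival time A_9=32
draw d_10=5: τ_10=5, arrival time A_10=37
N_t over t=0..10: 0:0 1:0 2:0 3:1 4:1 5:1 6:1 7:1 8:2 9:2 10:3

3


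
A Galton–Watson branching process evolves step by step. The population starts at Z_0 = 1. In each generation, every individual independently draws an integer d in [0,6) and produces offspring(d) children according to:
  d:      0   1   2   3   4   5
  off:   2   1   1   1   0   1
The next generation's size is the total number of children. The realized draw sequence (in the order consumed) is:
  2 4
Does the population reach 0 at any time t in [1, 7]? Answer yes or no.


gen 0: Z_0=1, draws=[2], offspring=[1], Z_1=1
gen 1: Z_1=1, draws=[4], offspring=[0], Z_2=0
gen 2: Z_2=0, draws=[], offspring=[], Z_3=0
gen 3: Z_3=0, draws=[], offspring=[], Z_4=0
gen 4: Z_4=0, draws=[], offspring=[], Z_5=0
gen 5: Z_5=0, draws=[], offspring=[], Z_6=0
gen 6: Z_6=0, draws=[], offspring=[], Z_7=0

yes


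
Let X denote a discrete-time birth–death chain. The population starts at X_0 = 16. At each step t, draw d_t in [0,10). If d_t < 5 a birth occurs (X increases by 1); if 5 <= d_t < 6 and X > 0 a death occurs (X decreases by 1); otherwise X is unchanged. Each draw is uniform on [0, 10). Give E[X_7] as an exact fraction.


94/5

X can drop by at most 1 per step and X_0 = 16 > T = 7, so X_t >= 16 − t >= 9 > 0 for every t <= 7: the floor at 0 (the 'and X > 0' condition) never binds. Hence X_7 = X_0 + Σ_{t<7} Y_t with i.i.d. increments Y_t = y(d_t) ∈ {+1, −1, 0}.
Outcome values over d=0..9: [1, 1, 1, 1, 1, -1, 0, 0, 0, 0]
Σy = 4, Σy² = 6, M = 10
μ = 4/10 = 2/5,  σ² = 6/10 − (2/5)² = 11/25
E[X_7] = 16 + 7·(2/5) = 94/5


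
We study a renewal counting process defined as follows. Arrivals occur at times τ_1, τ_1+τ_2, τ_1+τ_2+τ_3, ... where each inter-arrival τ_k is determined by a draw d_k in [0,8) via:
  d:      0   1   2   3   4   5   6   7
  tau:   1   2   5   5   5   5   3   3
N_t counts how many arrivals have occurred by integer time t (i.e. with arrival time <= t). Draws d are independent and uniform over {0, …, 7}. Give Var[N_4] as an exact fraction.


Inter-arrival values over d=0..7: [1, 2, 5, 5, 5, 5, 3, 3]
Each d has probability 1/8, so the pmf of τ is: f(1) = 1/8, f(2) = 1/8, f(3) = 1/4, f(5) = 1/2
Let p_n(j) = P(N_n = j), with p_0 = [1]. Condition on τ_1: p_n(0) = P(τ > n), and for j >= 1, p_n(j) = Σ_{k<=n} f(k)·p_{n−k}(j−1)
p_1 = [7/8, 1/8]  (j = 0..1)
p_2 = [3/4, 15/64, 1/64]  (j = 0..2)
p_3 = [1/2, 29/64, 23/512, 1/512]  (j = 0..3)
p_4 = [1/2, 3/8, 15/128, 31/4096, 1/4096]  (j = 0..4)
E[N_4] = Σ j·p_4(j) = 2593/4096;  E[N_4²] = Σ j²·p_4(j) = 3751/4096
Var[N_4] = 3751/4096 − (2593/4096)² = 8640447/16777216

8640447/16777216


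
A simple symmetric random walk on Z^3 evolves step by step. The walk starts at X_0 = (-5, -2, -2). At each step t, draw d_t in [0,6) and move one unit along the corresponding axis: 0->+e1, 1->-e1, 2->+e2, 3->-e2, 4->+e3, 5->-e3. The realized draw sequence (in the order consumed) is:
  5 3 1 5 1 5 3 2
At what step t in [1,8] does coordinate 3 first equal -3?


1

t=0: X=(-5, -2, -2), d=5 → -e3, X_1=(-5, -2, -3)
t=1: X=(-5, -2, -3), d=3 → -e2, X_2=(-5, -3, -3)
t=2: X=(-5, -3, -3), d=1 → -e1, X_3=(-6, -3, -3)
t=3: X=(-6, -3, -3), d=5 → -e3, X_4=(-6, -3, -4)
t=4: X=(-6, -3, -4), d=1 → -e1, X_5=(-7, -3, -4)
t=5: X=(-7, -3, -4), d=5 → -e3, X_6=(-7, -3, -5)
t=6: X=(-7, -3, -5), d=3 → -e2, X_7=(-7, -4, -5)
t=7: X=(-7, -4, -5), d=2 → +e2, X_8=(-7, -3, -5)


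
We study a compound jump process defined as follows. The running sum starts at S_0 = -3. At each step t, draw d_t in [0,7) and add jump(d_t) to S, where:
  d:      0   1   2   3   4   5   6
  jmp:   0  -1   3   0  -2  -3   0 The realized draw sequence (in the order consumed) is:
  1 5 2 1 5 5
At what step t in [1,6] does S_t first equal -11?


6

t=0: S=-3, d=1, jump=-1, S_1=-4
t=1: S=-4, d=5, jump=-3, S_2=-7
t=2: S=-7, d=2, jump=3, S_3=-4
t=3: S=-4, d=1, jump=-1, S_4=-5
t=4: S=-5, d=5, jump=-3, S_5=-8
t=5: S=-8, d=5, jump=-3, S_6=-11


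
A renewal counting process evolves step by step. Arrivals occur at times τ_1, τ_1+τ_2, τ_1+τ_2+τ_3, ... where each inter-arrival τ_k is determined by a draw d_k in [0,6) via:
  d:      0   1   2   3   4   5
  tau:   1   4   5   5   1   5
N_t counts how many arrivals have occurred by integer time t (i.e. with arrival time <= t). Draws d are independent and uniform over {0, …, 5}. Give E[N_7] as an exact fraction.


4063/2187

Inter-arrival values over d=0..5: [1, 4, 5, 5, 1, 5]
Each d has probability 1/6, so the pmf of τ is: f(1) = 1/3, f(4) = 1/6, f(5) = 1/2
Renewal equation for m(n) = E[N_n]: condition on τ_1 = k (if k <= n, one arrival plus a fresh copy on the remaining n−k steps): m(n) = F(n) + Σ_{k<=n} f(k)·m(n−k), where F(n) = P(τ <= n) and m(0) = 0
m(1) = F(1) = 1/3
m(2) = F(2) + f(1)·m(1) = 1/3 + 1/3·1/3 = 4/9
m(3) = F(3) + f(1)·m(2) = 1/3 + 1/3·4/9 = 13/27
m(4) = F(4) + f(1)·m(3) = 1/2 + 1/3·13/27 = 107/162
m(5) = F(5) + f(1)·m(4) + f(4)·m(1) = 1 + 1/3·107/162 + 1/6·1/3 = 310/243
m(6) = F(6) + f(1)·m(5) + f(4)·m(2) + f(5)·m(1) = 1 + 1/3·310/243 + 1/6·4/9 + 1/2·1/3 = 2429/1458
m(7) = F(7) + f(1)·m(6) + f(4)·m(3) + f(5)·m(2) = 1 + 1/3·2429/1458 + 1/6·13/27 + 1/2·4/9 = 4063/2187
E[N_7] = m(7) = 4063/2187


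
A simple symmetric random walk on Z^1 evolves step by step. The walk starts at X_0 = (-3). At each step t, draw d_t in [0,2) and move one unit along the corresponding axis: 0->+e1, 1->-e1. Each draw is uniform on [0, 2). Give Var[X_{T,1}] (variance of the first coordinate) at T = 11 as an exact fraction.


11

Outcome values over d=0..1: [1, -1]
Σy = 0, Σy² = 2, M = 2
μ = 0/2 = 0,  σ² = 2/2 − (0)² = 1
Independent increments: Var[X_11] = 11·σ² = 11·(1) = 11


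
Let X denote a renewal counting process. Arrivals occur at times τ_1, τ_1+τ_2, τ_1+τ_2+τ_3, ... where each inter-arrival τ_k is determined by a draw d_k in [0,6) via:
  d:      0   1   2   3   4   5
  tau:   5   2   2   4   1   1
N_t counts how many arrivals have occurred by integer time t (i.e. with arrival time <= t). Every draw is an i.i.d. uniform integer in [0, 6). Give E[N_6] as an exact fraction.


Inter-arrival values over d=0..5: [5, 2, 2, 4, 1, 1]
Each d has probability 1/6, so the pmf of τ is: f(1) = 1/3, f(2) = 1/3, f(4) = 1/6, f(5) = 1/6
Renewal equation for m(n) = E[N_n]: condition on τ_1 = k (if k <= n, one arrival plus a fresh copy on the remaining n−k steps): m(n) = F(n) + Σ_{k<=n} f(k)·m(n−k), where F(n) = P(τ <= n) and m(0) = 0
m(1) = F(1) = 1/3
m(2) = F(2) + f(1)·m(1) = 2/3 + 1/3·1/3 = 7/9
m(3) = F(3) + f(1)·m(2) + f(2)·m(1) = 2/3 + 1/3·7/9 + 1/3·1/3 = 28/27
m(4) = F(4) + f(1)·m(3) + f(2)·m(2) = 5/6 + 1/3·28/27 + 1/3·7/9 = 233/162
m(5) = F(5) + f(1)·m(4) + f(2)·m(3) + f(4)·m(1) = 1 + 1/3·233/162 + 1/3·28/27 + 1/6·1/3 = 457/243
m(6) = F(6) + f(1)·m(5) + f(2)·m(4) + f(4)·m(2) + f(5)·m(1) = 1 + 1/3·457/243 + 1/3·233/162 + 1/6·7/9 + 1/6·1/3 = 3341/1458
E[N_6] = m(6) = 3341/1458

3341/1458


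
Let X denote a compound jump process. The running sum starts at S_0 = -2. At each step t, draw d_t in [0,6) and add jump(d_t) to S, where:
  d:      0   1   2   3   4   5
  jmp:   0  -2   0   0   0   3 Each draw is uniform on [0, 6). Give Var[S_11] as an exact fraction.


Outcome values over d=0..5: [0, -2, 0, 0, 0, 3]
Σy = 1, Σy² = 13, M = 6
μ = 1/6 = 1/6,  σ² = 13/6 − (1/6)² = 77/36
Independent increments: Var[S_11] = 11·σ² = 11·(77/36) = 847/36

847/36


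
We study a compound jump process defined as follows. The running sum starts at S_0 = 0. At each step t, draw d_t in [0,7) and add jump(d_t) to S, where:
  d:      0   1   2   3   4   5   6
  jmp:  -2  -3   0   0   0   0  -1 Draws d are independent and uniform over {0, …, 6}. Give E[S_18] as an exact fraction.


Outcome values over d=0..6: [-2, -3, 0, 0, 0, 0, -1]
Σy = -6, Σy² = 14, M = 7
μ = -6/7 = -6/7,  σ² = 14/7 − (-6/7)² = 62/49
E[S_18] = 0 + 18·(-6/7) = -108/7

-108/7


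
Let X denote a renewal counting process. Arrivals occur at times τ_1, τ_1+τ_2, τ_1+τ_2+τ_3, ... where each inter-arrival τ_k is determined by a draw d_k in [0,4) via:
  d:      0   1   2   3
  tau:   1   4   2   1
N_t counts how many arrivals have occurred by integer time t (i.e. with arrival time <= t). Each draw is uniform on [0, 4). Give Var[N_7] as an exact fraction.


25775/16384

Inter-arrival values over d=0..3: [1, 4, 2, 1]
Each d has probability 1/4, so the pmf of τ is: f(1) = 1/2, f(2) = 1/4, f(4) = 1/4
Let p_n(j) = P(N_n = j), with p_0 = [1]. Condition on τ_1: p_n(0) = P(τ > n), and for j >= 1, p_n(j) = Σ_{k<=n} f(k)·p_{n−k}(j−1)
p_1 = [1/2, 1/2]  (j = 0..1)
p_2 = [1/4, 1/2, 1/4]  (j = 0..2)
p_3 = [1/4, 1/4, 3/8, 1/8]  (j = 0..3)
p_4 = [0, 7/16, 1/4, 1/4, 1/16]  (j = 0..4)
p_5 = [0, 3/16, 13/32, 7/32, 5/32, 1/32]  (j = 0..5)
p_6 = [0, 1/16, 21/64, 21/64, 11/64, 3/32, 1/64]  (j = 0..6)
p_7 = [0, 1/16, 9/64, 23/64, 1/4, 1/8, 7/128, 1/128]  (j = 0..7)
E[N_7] = Σ j·p_7(j) = 439/128;  E[N_7²] = Σ j²·p_7(j) = 1707/128
Var[N_7] = 1707/128 − (439/128)² = 25775/16384


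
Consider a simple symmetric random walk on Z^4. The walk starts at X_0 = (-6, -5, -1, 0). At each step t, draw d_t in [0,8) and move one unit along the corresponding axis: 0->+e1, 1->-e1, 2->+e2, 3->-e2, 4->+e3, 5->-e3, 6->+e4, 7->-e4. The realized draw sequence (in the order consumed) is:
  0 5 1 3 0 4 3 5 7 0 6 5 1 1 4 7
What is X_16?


(-6, -7, -2, -1)

t=0: X=(-6, -5, -1, 0), d=0 → +e1, X_1=(-5, -5, -1, 0)
t=1: X=(-5, -5, -1, 0), d=5 → -e3, X_2=(-5, -5, -2, 0)
t=2: X=(-5, -5, -2, 0), d=1 → -e1, X_3=(-6, -5, -2, 0)
t=3: X=(-6, -5, -2, 0), d=3 → -e2, X_4=(-6, -6, -2, 0)
t=4: X=(-6, -6, -2, 0), d=0 → +e1, X_5=(-5, -6, -2, 0)
t=5: X=(-5, -6, -2, 0), d=4 → +e3, X_6=(-5, -6, -1, 0)
t=6: X=(-5, -6, -1, 0), d=3 → -e2, X_7=(-5, -7, -1, 0)
t=7: X=(-5, -7, -1, 0), d=5 → -e3, X_8=(-5, -7, -2, 0)
t=8: X=(-5, -7, -2, 0), d=7 → -e4, X_9=(-5, -7, -2, -1)
t=9: X=(-5, -7, -2, -1), d=0 → +e1, X_10=(-4, -7, -2, -1)
t=10: X=(-4, -7, -2, -1), d=6 → +e4, X_11=(-4, -7, -2, 0)
t=11: X=(-4, -7, -2, 0), d=5 → -e3, X_12=(-4, -7, -3, 0)
t=12: X=(-4, -7, -3, 0), d=1 → -e1, X_13=(-5, -7, -3, 0)
t=13: X=(-5, -7, -3, 0), d=1 → -e1, X_14=(-6, -7, -3, 0)
t=14: X=(-6, -7, -3, 0), d=4 → +e3, X_15=(-6, -7, -2, 0)
t=15: X=(-6, -7, -2, 0), d=7 → -e4, X_16=(-6, -7, -2, -1)


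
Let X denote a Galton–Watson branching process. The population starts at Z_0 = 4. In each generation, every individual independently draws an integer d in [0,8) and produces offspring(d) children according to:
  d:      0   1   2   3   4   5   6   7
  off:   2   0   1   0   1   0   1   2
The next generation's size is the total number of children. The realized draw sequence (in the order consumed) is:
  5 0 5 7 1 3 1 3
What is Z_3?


0

gen 0: Z_0=4, draws=[5, 0, 5, 7], offspring=[0, 2, 0, 2], Z_1=4
gen 1: Z_1=4, draws=[1, 3, 1, 3], offspring=[0, 0, 0, 0], Z_2=0
gen 2: Z_2=0, draws=[], offspring=[], Z_3=0


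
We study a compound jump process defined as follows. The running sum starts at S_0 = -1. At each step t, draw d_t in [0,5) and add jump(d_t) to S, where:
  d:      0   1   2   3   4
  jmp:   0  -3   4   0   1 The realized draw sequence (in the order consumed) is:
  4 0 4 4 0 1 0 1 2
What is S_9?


t=0: S=-1, d=4, jump=1, S_1=0
t=1: S=0, d=0, jump=0, S_2=0
t=2: S=0, d=4, jump=1, S_3=1
t=3: S=1, d=4, jump=1, S_4=2
t=4: S=2, d=0, jump=0, S_5=2
t=5: S=2, d=1, jump=-3, S_6=-1
t=6: S=-1, d=0, jump=0, S_7=-1
t=7: S=-1, d=1, jump=-3, S_8=-4
t=8: S=-4, d=2, jump=4, S_9=0

0


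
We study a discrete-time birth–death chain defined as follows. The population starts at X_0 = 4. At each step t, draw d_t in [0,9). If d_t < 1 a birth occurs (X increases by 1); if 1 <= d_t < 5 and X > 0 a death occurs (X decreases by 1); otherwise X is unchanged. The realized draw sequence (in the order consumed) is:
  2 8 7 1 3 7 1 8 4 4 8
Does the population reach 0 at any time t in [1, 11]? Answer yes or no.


t=0: X=4, d=2 → death, X_1=3
t=1: X=3, d=8 → hold, X_2=3
t=2: X=3, d=7 → hold, X_3=3
t=3: X=3, d=1 → death, X_4=2
t=4: X=2, d=3 → death, X_5=1
t=5: X=1, d=7 → hold, X_6=1
t=6: X=1, d=1 → death, X_7=0
t=7: X=0, d=8 → hold, X_8=0
t=8: X=0, d=4 → hold, X_9=0
t=9: X=0, d=4 → hold, X_10=0
t=10: X=0, d=8 → hold, X_11=0

yes


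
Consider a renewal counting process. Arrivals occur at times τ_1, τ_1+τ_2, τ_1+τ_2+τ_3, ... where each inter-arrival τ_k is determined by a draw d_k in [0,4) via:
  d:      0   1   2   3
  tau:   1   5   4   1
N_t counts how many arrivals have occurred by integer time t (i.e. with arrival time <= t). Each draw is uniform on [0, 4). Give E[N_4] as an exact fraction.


Inter-arrival values over d=0..3: [1, 5, 4, 1]
Each d has probability 1/4, so the pmf of τ is: f(1) = 1/2, f(4) = 1/4, f(5) = 1/4
Renewal equation for m(n) = E[N_n]: condition on τ_1 = k (if k <= n, one arrival plus a fresh copy on the remaining n−k steps): m(n) = F(n) + Σ_{k<=n} f(k)·m(n−k), where F(n) = P(τ <= n) and m(0) = 0
m(1) = F(1) = 1/2
m(2) = F(2) + f(1)·m(1) = 1/2 + 1/2·1/2 = 3/4
m(3) = F(3) + f(1)·m(2) = 1/2 + 1/2·3/4 = 7/8
m(4) = F(4) + f(1)·m(3) = 3/4 + 1/2·7/8 = 19/16
E[N_4] = m(4) = 19/16

19/16


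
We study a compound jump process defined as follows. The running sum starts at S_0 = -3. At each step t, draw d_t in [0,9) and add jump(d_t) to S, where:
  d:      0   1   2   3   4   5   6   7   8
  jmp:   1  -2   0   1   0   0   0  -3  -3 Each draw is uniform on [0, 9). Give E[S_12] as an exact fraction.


-11

Outcome values over d=0..8: [1, -2, 0, 1, 0, 0, 0, -3, -3]
Σy = -6, Σy² = 24, M = 9
μ = -6/9 = -2/3,  σ² = 24/9 − (-2/3)² = 20/9
E[S_12] = -3 + 12·(-2/3) = -11


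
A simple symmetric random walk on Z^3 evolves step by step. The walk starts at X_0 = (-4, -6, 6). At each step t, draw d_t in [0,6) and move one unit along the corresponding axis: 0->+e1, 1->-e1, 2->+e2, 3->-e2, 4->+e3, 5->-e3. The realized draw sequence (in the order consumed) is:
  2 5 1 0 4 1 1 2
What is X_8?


(-6, -4, 6)

t=0: X=(-4, -6, 6), d=2 → +e2, X_1=(-4, -5, 6)
t=1: X=(-4, -5, 6), d=5 → -e3, X_2=(-4, -5, 5)
t=2: X=(-4, -5, 5), d=1 → -e1, X_3=(-5, -5, 5)
t=3: X=(-5, -5, 5), d=0 → +e1, X_4=(-4, -5, 5)
t=4: X=(-4, -5, 5), d=4 → +e3, X_5=(-4, -5, 6)
t=5: X=(-4, -5, 6), d=1 → -e1, X_6=(-5, -5, 6)
t=6: X=(-5, -5, 6), d=1 → -e1, X_7=(-6, -5, 6)
t=7: X=(-6, -5, 6), d=2 → +e2, X_8=(-6, -4, 6)


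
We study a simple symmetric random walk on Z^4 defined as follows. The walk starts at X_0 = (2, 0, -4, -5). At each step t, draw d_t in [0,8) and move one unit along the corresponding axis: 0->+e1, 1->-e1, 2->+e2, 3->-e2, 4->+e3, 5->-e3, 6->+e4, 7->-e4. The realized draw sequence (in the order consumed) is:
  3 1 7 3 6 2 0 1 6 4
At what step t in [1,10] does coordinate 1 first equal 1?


2

t=0: X=(2, 0, -4, -5), d=3 → -e2, X_1=(2, -1, -4, -5)
t=1: X=(2, -1, -4, -5), d=1 → -e1, X_2=(1, -1, -4, -5)
t=2: X=(1, -1, -4, -5), d=7 → -e4, X_3=(1, -1, -4, -6)
t=3: X=(1, -1, -4, -6), d=3 → -e2, X_4=(1, -2, -4, -6)
t=4: X=(1, -2, -4, -6), d=6 → +e4, X_5=(1, -2, -4, -5)
t=5: X=(1, -2, -4, -5), d=2 → +e2, X_6=(1, -1, -4, -5)
t=6: X=(1, -1, -4, -5), d=0 → +e1, X_7=(2, -1, -4, -5)
t=7: X=(2, -1, -4, -5), d=1 → -e1, X_8=(1, -1, -4, -5)
t=8: X=(1, -1, -4, -5), d=6 → +e4, X_9=(1, -1, -4, -4)
t=9: X=(1, -1, -4, -4), d=4 → +e3, X_10=(1, -1, -3, -4)


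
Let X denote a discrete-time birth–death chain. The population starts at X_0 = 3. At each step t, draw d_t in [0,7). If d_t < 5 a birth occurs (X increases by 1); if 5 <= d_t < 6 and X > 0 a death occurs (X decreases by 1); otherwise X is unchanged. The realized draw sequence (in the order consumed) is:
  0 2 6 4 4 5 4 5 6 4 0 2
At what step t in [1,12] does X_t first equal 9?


12

t=0: X=3, d=0 → birth, X_1=4
t=1: X=4, d=2 → birth, X_2=5
t=2: X=5, d=6 → hold, X_3=5
t=3: X=5, d=4 → birth, X_4=6
t=4: X=6, d=4 → birth, X_5=7
t=5: X=7, d=5 → death, X_6=6
t=6: X=6, d=4 → birth, X_7=7
t=7: X=7, d=5 → death, X_8=6
t=8: X=6, d=6 → hold, X_9=6
t=9: X=6, d=4 → birth, X_10=7
t=10: X=7, d=0 → birth, X_11=8
t=11: X=8, d=2 → birth, X_12=9


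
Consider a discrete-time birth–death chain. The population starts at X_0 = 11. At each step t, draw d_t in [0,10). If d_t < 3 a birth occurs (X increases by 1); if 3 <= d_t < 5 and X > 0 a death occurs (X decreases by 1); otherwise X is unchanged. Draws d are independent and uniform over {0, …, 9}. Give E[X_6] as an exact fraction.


58/5

X can drop by at most 1 per step and X_0 = 11 > T = 6, so X_t >= 11 − t >= 5 > 0 for every t <= 6: the floor at 0 (the 'and X > 0' condition) never binds. Hence X_6 = X_0 + Σ_{t<6} Y_t with i.i.d. increments Y_t = y(d_t) ∈ {+1, −1, 0}.
Outcome values over d=0..9: [1, 1, 1, -1, -1, 0, 0, 0, 0, 0]
Σy = 1, Σy² = 5, M = 10
μ = 1/10 = 1/10,  σ² = 5/10 − (1/10)² = 49/100
E[X_6] = 11 + 6·(1/10) = 58/5


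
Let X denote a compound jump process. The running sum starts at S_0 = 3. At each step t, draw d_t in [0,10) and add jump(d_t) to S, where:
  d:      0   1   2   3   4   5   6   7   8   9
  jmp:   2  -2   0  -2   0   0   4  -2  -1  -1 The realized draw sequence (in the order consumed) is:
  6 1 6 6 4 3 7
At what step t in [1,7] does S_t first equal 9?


3

t=0: S=3, d=6, jump=4, S_1=7
t=1: S=7, d=1, jump=-2, S_2=5
t=2: S=5, d=6, jump=4, S_3=9
t=3: S=9, d=6, jump=4, S_4=13
t=4: S=13, d=4, jump=0, S_5=13
t=5: S=13, d=3, jump=-2, S_6=11
t=6: S=11, d=7, jump=-2, S_7=9


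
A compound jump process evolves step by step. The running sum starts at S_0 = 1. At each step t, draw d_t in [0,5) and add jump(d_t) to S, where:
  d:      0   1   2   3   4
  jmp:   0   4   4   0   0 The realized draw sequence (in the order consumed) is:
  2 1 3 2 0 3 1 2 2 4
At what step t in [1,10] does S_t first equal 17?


7

t=0: S=1, d=2, jump=4, S_1=5
t=1: S=5, d=1, jump=4, S_2=9
t=2: S=9, d=3, jump=0, S_3=9
t=3: S=9, d=2, jump=4, S_4=13
t=4: S=13, d=0, jump=0, S_5=13
t=5: S=13, d=3, jump=0, S_6=13
t=6: S=13, d=1, jump=4, S_7=17
t=7: S=17, d=2, jump=4, S_8=21
t=8: S=21, d=2, jump=4, S_9=25
t=9: S=25, d=4, jump=0, S_10=25


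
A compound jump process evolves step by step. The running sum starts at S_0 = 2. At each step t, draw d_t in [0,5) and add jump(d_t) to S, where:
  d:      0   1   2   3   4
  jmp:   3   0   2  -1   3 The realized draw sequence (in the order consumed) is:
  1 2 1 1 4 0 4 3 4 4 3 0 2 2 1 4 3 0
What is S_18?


29

t=0: S=2, d=1, jump=0, S_1=2
t=1: S=2, d=2, jump=2, S_2=4
t=2: S=4, d=1, jump=0, S_3=4
t=3: S=4, d=1, jump=0, S_4=4
t=4: S=4, d=4, jump=3, S_5=7
t=5: S=7, d=0, jump=3, S_6=10
t=6: S=10, d=4, jump=3, S_7=13
t=7: S=13, d=3, jump=-1, S_8=12
t=8: S=12, d=4, jump=3, S_9=15
t=9: S=15, d=4, jump=3, S_10=18
t=10: S=18, d=3, jump=-1, S_11=17
t=11: S=17, d=0, jump=3, S_12=20
t=12: S=20, d=2, jump=2, S_13=22
t=13: S=22, d=2, jump=2, S_14=24
t=14: S=24, d=1, jump=0, S_15=24
t=15: S=24, d=4, jump=3, S_16=27
t=16: S=27, d=3, jump=-1, S_17=26
t=17: S=26, d=0, jump=3, S_18=29


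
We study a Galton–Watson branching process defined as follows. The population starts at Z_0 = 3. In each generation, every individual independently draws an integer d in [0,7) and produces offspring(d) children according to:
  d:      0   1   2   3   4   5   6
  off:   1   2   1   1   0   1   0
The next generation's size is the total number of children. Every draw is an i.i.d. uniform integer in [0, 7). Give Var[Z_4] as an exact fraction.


14320800/5764801

Outcome values over d=0..6: [1, 2, 1, 1, 0, 1, 0]
Σy = 6, Σy² = 8, M = 7
μ = 6/7 = 6/7,  σ² = 8/7 − (6/7)² = 20/49
V_0 = 0, E_0 = 3
V_1 = 20/49·E_0 + (6/7)²·V_0 = 60/49;  E_1 = 18/7
V_2 = 20/49·E_1 + (6/7)²·V_1 = 4680/2401;  E_2 = 108/49
V_3 = 20/49·E_2 + (6/7)²·V_2 = 274320/117649;  E_3 = 648/343
V_4 = 20/49·E_3 + (6/7)²·V_3 = 14320800/5764801;  E_4 = 3888/2401


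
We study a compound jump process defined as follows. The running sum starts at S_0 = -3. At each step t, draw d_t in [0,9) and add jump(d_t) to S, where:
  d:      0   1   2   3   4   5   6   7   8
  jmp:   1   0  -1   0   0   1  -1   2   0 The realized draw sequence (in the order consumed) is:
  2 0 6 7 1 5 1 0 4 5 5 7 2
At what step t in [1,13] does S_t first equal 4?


12

t=0: S=-3, d=2, jump=-1, S_1=-4
t=1: S=-4, d=0, jump=1, S_2=-3
t=2: S=-3, d=6, jump=-1, S_3=-4
t=3: S=-4, d=7, jump=2, S_4=-2
t=4: S=-2, d=1, jump=0, S_5=-2
t=5: S=-2, d=5, jump=1, S_6=-1
t=6: S=-1, d=1, jump=0, S_7=-1
t=7: S=-1, d=0, jump=1, S_8=0
t=8: S=0, d=4, jump=0, S_9=0
t=9: S=0, d=5, jump=1, S_10=1
t=10: S=1, d=5, jump=1, S_11=2
t=11: S=2, d=7, jump=2, S_12=4
t=12: S=4, d=2, jump=-1, S_13=3


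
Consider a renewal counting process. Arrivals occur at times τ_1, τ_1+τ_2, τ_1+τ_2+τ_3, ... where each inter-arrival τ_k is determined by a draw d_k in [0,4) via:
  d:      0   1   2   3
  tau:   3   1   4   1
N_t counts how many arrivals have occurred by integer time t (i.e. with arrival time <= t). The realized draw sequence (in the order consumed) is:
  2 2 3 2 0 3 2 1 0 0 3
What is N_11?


3

draw d_1=2: τ_1=4, arrival time A_1=4
draw d_2=2: τ_2=4, arrival time A_2=8
draw d_3=3: τ_3=1, arrival time A_3=9
draw d_4=2: τ_4=4, arrival time A_4=13
draw d_5=0: τ_5=3, arrival time A_5=16
draw d_6=3: τ_6=1, arrival time A_6=17
draw d_7=2: τ_7=4, arrival time A_7=21
draw d_8=1: τ_8=1, arrival time A_8=22
draw d_9=0: τ_9=3, arrival time A_9=25
draw d_10=0: τ_10=3, arrival time A_10=28
draw d_11=3: τ_11=1, arrival time A_11=29
N_t over t=0..11: 0:0 1:0 2:0 3:0 4:1 5:1 6:1 7:1 8:2 9:3 10:3 11:3


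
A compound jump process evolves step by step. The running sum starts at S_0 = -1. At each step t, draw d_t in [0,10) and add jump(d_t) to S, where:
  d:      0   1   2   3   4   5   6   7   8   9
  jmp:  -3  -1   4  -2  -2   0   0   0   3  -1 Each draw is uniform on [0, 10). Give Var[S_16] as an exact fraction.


1744/25

Outcome values over d=0..9: [-3, -1, 4, -2, -2, 0, 0, 0, 3, -1]
Σy = -2, Σy² = 44, M = 10
μ = -2/10 = -1/5,  σ² = 44/10 − (-1/5)² = 109/25
Independent increments: Var[S_16] = 16·σ² = 16·(109/25) = 1744/25


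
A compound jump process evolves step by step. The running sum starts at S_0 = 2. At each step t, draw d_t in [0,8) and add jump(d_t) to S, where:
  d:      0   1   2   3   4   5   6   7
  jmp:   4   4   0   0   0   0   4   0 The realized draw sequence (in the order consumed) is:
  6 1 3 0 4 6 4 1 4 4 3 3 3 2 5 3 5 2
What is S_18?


22

t=0: S=2, d=6, jump=4, S_1=6
t=1: S=6, d=1, jump=4, S_2=10
t=2: S=10, d=3, jump=0, S_3=10
t=3: S=10, d=0, jump=4, S_4=14
t=4: S=14, d=4, jump=0, S_5=14
t=5: S=14, d=6, jump=4, S_6=18
t=6: S=18, d=4, jump=0, S_7=18
t=7: S=18, d=1, jump=4, S_8=22
t=8: S=22, d=4, jump=0, S_9=22
t=9: S=22, d=4, jump=0, S_10=22
t=10: S=22, d=3, jump=0, S_11=22
t=11: S=22, d=3, jump=0, S_12=22
t=12: S=22, d=3, jump=0, S_13=22
t=13: S=22, d=2, jump=0, S_14=22
t=14: S=22, d=5, jump=0, S_15=22
t=15: S=22, d=3, jump=0, S_16=22
t=16: S=22, d=5, jump=0, S_17=22
t=17: S=22, d=2, jump=0, S_18=22


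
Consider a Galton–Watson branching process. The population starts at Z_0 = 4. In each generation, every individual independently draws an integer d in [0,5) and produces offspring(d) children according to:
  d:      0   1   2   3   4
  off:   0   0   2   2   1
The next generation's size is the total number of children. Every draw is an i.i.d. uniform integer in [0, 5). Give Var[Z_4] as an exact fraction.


64/5

Outcome values over d=0..4: [0, 0, 2, 2, 1]
Σy = 5, Σy² = 9, M = 5
μ = 5/5 = 1,  σ² = 9/5 − (1)² = 4/5
V_0 = 0, E_0 = 4
V_1 = 4/5·E_0 + (1)²·V_0 = 16/5;  E_1 = 4
V_2 = 4/5·E_1 + (1)²·V_1 = 32/5;  E_2 = 4
V_3 = 4/5·E_2 + (1)²·V_2 = 48/5;  E_3 = 4
V_4 = 4/5·E_3 + (1)²·V_3 = 64/5;  E_4 = 4


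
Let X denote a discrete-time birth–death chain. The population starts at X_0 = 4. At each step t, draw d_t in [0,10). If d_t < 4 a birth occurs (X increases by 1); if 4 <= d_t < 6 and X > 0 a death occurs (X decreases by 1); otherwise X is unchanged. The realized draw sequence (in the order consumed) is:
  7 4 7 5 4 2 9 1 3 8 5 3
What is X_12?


4

t=0: X=4, d=7 → hold, X_1=4
t=1: X=4, d=4 → death, X_2=3
t=2: X=3, d=7 → hold, X_3=3
t=3: X=3, d=5 → death, X_4=2
t=4: X=2, d=4 → death, X_5=1
t=5: X=1, d=2 → birth, X_6=2
t=6: X=2, d=9 → hold, X_7=2
t=7: X=2, d=1 → birth, X_8=3
t=8: X=3, d=3 → birth, X_9=4
t=9: X=4, d=8 → hold, X_10=4
t=10: X=4, d=5 → death, X_11=3
t=11: X=3, d=3 → birth, X_12=4


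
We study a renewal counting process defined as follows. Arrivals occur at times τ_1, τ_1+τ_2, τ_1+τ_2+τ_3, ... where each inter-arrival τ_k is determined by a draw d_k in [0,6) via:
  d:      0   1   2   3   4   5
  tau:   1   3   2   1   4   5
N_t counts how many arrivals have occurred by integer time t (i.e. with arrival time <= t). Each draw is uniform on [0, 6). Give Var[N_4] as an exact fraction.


81635/104976

Inter-arrival values over d=0..5: [1, 3, 2, 1, 4, 5]
Each d has probability 1/6, so the pmf of τ is: f(1) = 1/3, f(2) = 1/6, f(3) = 1/6, f(4) = 1/6, f(5) = 1/6
Let p_n(j) = P(N_n = j), with p_0 = [1]. Condition on τ_1: p_n(0) = P(τ > n), and for j >= 1, p_n(j) = Σ_{k<=n} f(k)·p_{n−k}(j−1)
p_1 = [2/3, 1/3]  (j = 0..1)
p_2 = [1/2, 7/18, 1/9]  (j = 0..2)
p_3 = [1/3, 4/9, 5/27, 1/27]  (j = 0..3)
p_4 = [1/6, 17/36, 29/108, 13/162, 1/81]  (j = 0..4)
E[N_4] = Σ j·p_4(j) = 421/324;  E[N_4²] = Σ j²·p_4(j) = 799/324
Var[N_4] = 799/324 − (421/324)² = 81635/104976


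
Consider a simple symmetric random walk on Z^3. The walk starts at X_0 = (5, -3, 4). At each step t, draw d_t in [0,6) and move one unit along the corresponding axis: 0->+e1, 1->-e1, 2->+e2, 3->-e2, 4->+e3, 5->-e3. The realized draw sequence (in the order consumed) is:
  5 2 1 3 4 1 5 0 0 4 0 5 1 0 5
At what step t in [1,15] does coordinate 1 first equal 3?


6

t=0: X=(5, -3, 4), d=5 → -e3, X_1=(5, -3, 3)
t=1: X=(5, -3, 3), d=2 → +e2, X_2=(5, -2, 3)
t=2: X=(5, -2, 3), d=1 → -e1, X_3=(4, -2, 3)
t=3: X=(4, -2, 3), d=3 → -e2, X_4=(4, -3, 3)
t=4: X=(4, -3, 3), d=4 → +e3, X_5=(4, -3, 4)
t=5: X=(4, -3, 4), d=1 → -e1, X_6=(3, -3, 4)
t=6: X=(3, -3, 4), d=5 → -e3, X_7=(3, -3, 3)
t=7: X=(3, -3, 3), d=0 → +e1, X_8=(4, -3, 3)
t=8: X=(4, -3, 3), d=0 → +e1, X_9=(5, -3, 3)
t=9: X=(5, -3, 3), d=4 → +e3, X_10=(5, -3, 4)
t=10: X=(5, -3, 4), d=0 → +e1, X_11=(6, -3, 4)
t=11: X=(6, -3, 4), d=5 → -e3, X_12=(6, -3, 3)
t=12: X=(6, -3, 3), d=1 → -e1, X_13=(5, -3, 3)
t=13: X=(5, -3, 3), d=0 → +e1, X_14=(6, -3, 3)
t=14: X=(6, -3, 3), d=5 → -e3, X_15=(6, -3, 2)


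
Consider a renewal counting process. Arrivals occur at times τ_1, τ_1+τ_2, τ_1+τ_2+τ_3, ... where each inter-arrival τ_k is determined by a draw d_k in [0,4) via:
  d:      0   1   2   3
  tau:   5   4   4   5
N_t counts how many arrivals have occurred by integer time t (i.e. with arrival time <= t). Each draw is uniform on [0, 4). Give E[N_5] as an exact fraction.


Inter-arrival values over d=0..3: [5, 4, 4, 5]
Each d has probability 1/4, so the pmf of τ is: f(4) = 1/2, f(5) = 1/2
Renewal equation for m(n) = E[N_n]: condition on τ_1 = k (if k <= n, one arrival plus a fresh copy on the remaining n−k steps): m(n) = F(n) + Σ_{k<=n} f(k)·m(n−k), where F(n) = P(τ <= n) and m(0) = 0
m(1) = F(1) = 0
m(2) = F(2) = 0
m(3) = F(3) = 0
m(4) = F(4) = 1/2
m(5) = F(5) = 1
E[N_5] = m(5) = 1

1


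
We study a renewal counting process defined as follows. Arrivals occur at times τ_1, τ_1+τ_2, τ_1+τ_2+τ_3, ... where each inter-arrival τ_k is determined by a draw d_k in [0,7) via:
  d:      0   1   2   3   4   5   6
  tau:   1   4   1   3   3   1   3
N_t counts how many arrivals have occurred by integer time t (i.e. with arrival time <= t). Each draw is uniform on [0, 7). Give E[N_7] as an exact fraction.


Inter-arrival values over d=0..6: [1, 4, 1, 3, 3, 1, 3]
Each d has probability 1/7, so the pmf of τ is: f(1) = 3/7, f(3) = 3/7, f(4) = 1/7
Renewal equation for m(n) = E[N_n]: condition on τ_1 = k (if k <= n, one arrival plus a fresh copy on the remaining n−k steps): m(n) = F(n) + Σ_{k<=n} f(k)·m(n−k), where F(n) = P(τ <= n) and m(0) = 0
m(1) = F(1) = 3/7
m(2) = F(2) + f(1)·m(1) = 3/7 + 3/7·3/7 = 30/49
m(3) = F(3) + f(1)·m(2) = 6/7 + 3/7·30/49 = 384/343
m(4) = F(4) + f(1)·m(3) + f(3)·m(1) = 1 + 3/7·384/343 + 3/7·3/7 = 3994/2401
m(5) = F(5) + f(1)·m(4) + f(3)·m(2) + f(4)·m(1) = 1 + 3/7·3994/2401 + 3/7·30/49 + 1/7·3/7 = 34228/16807
m(6) = F(6) + f(1)·m(5) + f(3)·m(3) + f(4)·m(2) = 1 + 3/7·34228/16807 + 3/7·384/343 + 1/7·30/49 = 287071/117649
m(7) = F(7) + f(1)·m(6) + f(3)·m(4) + f(4)·m(3) = 1 + 3/7·287071/117649 + 3/7·3994/2401 + 1/7·384/343 = 2403586/823543
E[N_7] = m(7) = 2403586/823543

2403586/823543


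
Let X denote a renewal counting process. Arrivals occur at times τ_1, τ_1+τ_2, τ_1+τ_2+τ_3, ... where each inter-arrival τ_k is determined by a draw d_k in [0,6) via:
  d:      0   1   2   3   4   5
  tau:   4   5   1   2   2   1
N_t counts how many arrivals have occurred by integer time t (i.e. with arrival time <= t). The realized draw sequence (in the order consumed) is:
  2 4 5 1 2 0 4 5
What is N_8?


3

draw d_1=2: τ_1=1, arrival time A_1=1
draw d_2=4: τ_2=2, arrival time A_2=3
draw d_3=5: τ_3=1, arrival time A_3=4
draw d_4=1: τ_4=5, arrival time A_4=9
draw d_5=2: τ_5=1, arrival time A_5=10
draw d_6=0: τ_6=4, arrival time A_6=14
draw d_7=4: τ_7=2, arrival time A_7=16
draw d_8=5: τ_8=1, arrival time A_8=17
N_t over t=0..8: 0:0 1:1 2:1 3:2 4:3 5:3 6:3 7:3 8:3


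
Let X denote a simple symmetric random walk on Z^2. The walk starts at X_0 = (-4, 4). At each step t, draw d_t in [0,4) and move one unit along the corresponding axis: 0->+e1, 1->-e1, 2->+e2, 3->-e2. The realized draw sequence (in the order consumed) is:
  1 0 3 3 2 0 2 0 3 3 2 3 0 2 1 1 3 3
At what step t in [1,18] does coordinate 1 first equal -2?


t=0: X=(-4, 4), d=1 → -e1, X_1=(-5, 4)
t=1: X=(-5, 4), d=0 → +e1, X_2=(-4, 4)
t=2: X=(-4, 4), d=3 → -e2, X_3=(-4, 3)
t=3: X=(-4, 3), d=3 → -e2, X_4=(-4, 2)
t=4: X=(-4, 2), d=2 → +e2, X_5=(-4, 3)
t=5: X=(-4, 3), d=0 → +e1, X_6=(-3, 3)
t=6: X=(-3, 3), d=2 → +e2, X_7=(-3, 4)
t=7: X=(-3, 4), d=0 → +e1, X_8=(-2, 4)
t=8: X=(-2, 4), d=3 → -e2, X_9=(-2, 3)
t=9: X=(-2, 3), d=3 → -e2, X_10=(-2, 2)
t=10: X=(-2, 2), d=2 → +e2, X_11=(-2, 3)
t=11: X=(-2, 3), d=3 → -e2, X_12=(-2, 2)
t=12: X=(-2, 2), d=0 → +e1, X_13=(-1, 2)
t=13: X=(-1, 2), d=2 → +e2, X_14=(-1, 3)
t=14: X=(-1, 3), d=1 → -e1, X_15=(-2, 3)
t=15: X=(-2, 3), d=1 → -e1, X_16=(-3, 3)
t=16: X=(-3, 3), d=3 → -e2, X_17=(-3, 2)
t=17: X=(-3, 2), d=3 → -e2, X_18=(-3, 1)

8


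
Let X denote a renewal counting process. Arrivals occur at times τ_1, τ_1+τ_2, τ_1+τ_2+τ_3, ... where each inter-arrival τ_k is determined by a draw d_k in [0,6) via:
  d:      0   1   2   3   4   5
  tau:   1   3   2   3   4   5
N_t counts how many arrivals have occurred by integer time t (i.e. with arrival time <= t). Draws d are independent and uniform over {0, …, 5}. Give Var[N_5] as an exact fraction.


Inter-arrival values over d=0..5: [1, 3, 2, 3, 4, 5]
Each d has probability 1/6, so the pmf of τ is: f(1) = 1/6, f(2) = 1/6, f(3) = 1/3, f(4) = 1/6, f(5) = 1/6
Let p_n(j) = P(N_n = j), with p_0 = [1]. Condition on τ_1: p_n(0) = P(τ > n), and for j >= 1, p_n(j) = Σ_{k<=n} f(k)·p_{n−k}(j−1)
p_1 = [5/6, 1/6]  (j = 0..1)
p_2 = [2/3, 11/36, 1/36]  (j = 0..2)
p_3 = [1/3, 7/12, 17/216, 1/216]  (j = 0..3)
p_4 = [1/6, 11/18, 11/54, 23/1296, 1/1296]  (j = 0..4)
p_5 = [0, 11/18, 71/216, 73/1296, 29/7776, 1/7776]  (j = 0..5)
E[N_5] = Σ j·p_5(j) = 11299/7776;  E[N_5²] = Σ j²·p_5(j) = 6469/2592
Var[N_5] = 6469/2592 − (11299/7776)² = 23241431/60466176

23241431/60466176


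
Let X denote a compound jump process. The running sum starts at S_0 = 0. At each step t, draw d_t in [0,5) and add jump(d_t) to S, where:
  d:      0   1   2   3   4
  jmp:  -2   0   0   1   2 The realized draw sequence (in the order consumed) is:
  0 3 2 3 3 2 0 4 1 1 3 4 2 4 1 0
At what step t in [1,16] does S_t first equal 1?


t=0: S=0, d=0, jump=-2, S_1=-2
t=1: S=-2, d=3, jump=1, S_2=-1
t=2: S=-1, d=2, jump=0, S_3=-1
t=3: S=-1, d=3, jump=1, S_4=0
t=4: S=0, d=3, jump=1, S_5=1
t=5: S=1, d=2, jump=0, S_6=1
t=6: S=1, d=0, jump=-2, S_7=-1
t=7: S=-1, d=4, jump=2, S_8=1
t=8: S=1, d=1, jump=0, S_9=1
t=9: S=1, d=1, jump=0, S_10=1
t=10: S=1, d=3, jump=1, S_11=2
t=11: S=2, d=4, jump=2, S_12=4
t=12: S=4, d=2, jump=0, S_13=4
t=13: S=4, d=4, jump=2, S_14=6
t=14: S=6, d=1, jump=0, S_15=6
t=15: S=6, d=0, jump=-2, S_16=4

5


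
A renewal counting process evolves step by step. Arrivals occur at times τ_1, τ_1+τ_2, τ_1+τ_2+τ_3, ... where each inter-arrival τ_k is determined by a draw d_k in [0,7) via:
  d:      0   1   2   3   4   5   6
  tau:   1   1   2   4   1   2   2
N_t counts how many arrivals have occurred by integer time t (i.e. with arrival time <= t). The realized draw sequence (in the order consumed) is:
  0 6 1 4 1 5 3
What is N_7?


5

draw d_1=0: τ_1=1, arrival time A_1=1
draw d_2=6: τ_2=2, arrival time A_2=3
draw d_3=1: τ_3=1, arrival time A_3=4
draw d_4=4: τ_4=1, arrival time A_4=5
draw d_5=1: τ_5=1, arrival time A_5=6
draw d_6=5: τ_6=2, arrival time A_6=8
draw d_7=3: τ_7=4, arrival time A_7=12
N_t over t=0..7: 0:0 1:1 2:1 3:2 4:3 5:4 6:5 7:5


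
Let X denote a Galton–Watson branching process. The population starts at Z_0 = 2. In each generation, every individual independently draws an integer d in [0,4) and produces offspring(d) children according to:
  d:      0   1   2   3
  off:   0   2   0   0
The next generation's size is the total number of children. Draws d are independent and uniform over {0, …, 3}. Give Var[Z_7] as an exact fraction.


Outcome values over d=0..3: [0, 2, 0, 0]
Σy = 2, Σy² = 4, M = 4
μ = 2/4 = 1/2,  σ² = 4/4 − (1/2)² = 3/4
V_0 = 0, E_0 = 2
V_1 = 3/4·E_0 + (1/2)²·V_0 = 3/2;  E_1 = 1
V_2 = 3/4·E_1 + (1/2)²·V_1 = 9/8;  E_2 = 1/2
V_3 = 3/4·E_2 + (1/2)²·V_2 = 21/32;  E_3 = 1/4
V_4 = 3/4·E_3 + (1/2)²·V_3 = 45/128;  E_4 = 1/8
V_5 = 3/4·E_4 + (1/2)²·V_4 = 93/512;  E_5 = 1/16
V_6 = 3/4·E_5 + (1/2)²·V_5 = 189/2048;  E_6 = 1/32
V_7 = 3/4·E_6 + (1/2)²·V_6 = 381/8192;  E_7 = 1/64

381/8192


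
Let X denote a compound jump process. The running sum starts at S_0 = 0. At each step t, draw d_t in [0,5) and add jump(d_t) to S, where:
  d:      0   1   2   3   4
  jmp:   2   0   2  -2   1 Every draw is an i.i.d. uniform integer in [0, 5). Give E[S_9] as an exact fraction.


27/5

Outcome values over d=0..4: [2, 0, 2, -2, 1]
Σy = 3, Σy² = 13, M = 5
μ = 3/5 = 3/5,  σ² = 13/5 − (3/5)² = 56/25
E[S_9] = 0 + 9·(3/5) = 27/5


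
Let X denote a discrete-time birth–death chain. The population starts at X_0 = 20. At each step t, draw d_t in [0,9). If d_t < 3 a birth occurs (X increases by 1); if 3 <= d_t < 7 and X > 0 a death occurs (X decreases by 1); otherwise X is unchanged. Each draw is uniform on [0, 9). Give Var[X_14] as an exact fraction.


868/81

X can drop by at most 1 per step and X_0 = 20 > T = 14, so X_t >= 20 − t >= 6 > 0 for every t <= 14: the floor at 0 (the 'and X > 0' condition) never binds. Hence X_14 = X_0 + Σ_{t<14} Y_t with i.i.d. increments Y_t = y(d_t) ∈ {+1, −1, 0}.
Outcome values over d=0..8: [1, 1, 1, -1, -1, -1, -1, 0, 0]
Σy = -1, Σy² = 7, M = 9
μ = -1/9 = -1/9,  σ² = 7/9 − (-1/9)² = 62/81
Independent increments: Var[X_14] = 14·σ² = 14·(62/81) = 868/81


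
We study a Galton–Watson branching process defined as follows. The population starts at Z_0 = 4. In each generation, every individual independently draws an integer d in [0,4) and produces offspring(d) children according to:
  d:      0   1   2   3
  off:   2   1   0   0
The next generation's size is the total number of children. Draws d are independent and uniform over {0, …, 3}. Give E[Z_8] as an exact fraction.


6561/16384

Outcome values over d=0..3: [2, 1, 0, 0]
Σy = 3, Σy² = 5, M = 4
μ = 3/4 = 3/4,  σ² = 5/4 − (3/4)² = 11/16
E[Z_0] = 4
E[Z_1] = 3/4·E[Z_0] = 3
E[Z_2] = 3/4·E[Z_1] = 9/4
E[Z_3] = 3/4·E[Z_2] = 27/16
E[Z_4] = 3/4·E[Z_3] = 81/64
E[Z_5] = 3/4·E[Z_4] = 243/256
E[Z_6] = 3/4·E[Z_5] = 729/1024
E[Z_7] = 3/4·E[Z_6] = 2187/4096
E[Z_8] = 3/4·E[Z_7] = 6561/16384
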